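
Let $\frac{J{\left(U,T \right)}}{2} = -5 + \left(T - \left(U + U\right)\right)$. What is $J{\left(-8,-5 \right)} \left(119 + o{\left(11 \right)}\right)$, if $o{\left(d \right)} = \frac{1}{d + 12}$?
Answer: $\frac{32856}{23} \approx 1428.5$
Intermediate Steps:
$o{\left(d \right)} = \frac{1}{12 + d}$
$J{\left(U,T \right)} = -10 - 4 U + 2 T$ ($J{\left(U,T \right)} = 2 \left(-5 + \left(T - \left(U + U\right)\right)\right) = 2 \left(-5 + \left(T - 2 U\right)\right) = 2 \left(-5 + T - 2 U\right) = -10 - 4 U + 2 T$)
$J{\left(-8,-5 \right)} \left(119 + o{\left(11 \right)}\right) = \left(-10 - -32 + 2 \left(-5\right)\right) \left(119 + \frac{1}{12 + 11}\right) = \left(-10 + 32 - 10\right) \left(119 + \frac{1}{23}\right) = 12 \left(119 + \frac{1}{23}\right) = 12 \cdot \frac{2738}{23} = \frac{32856}{23}$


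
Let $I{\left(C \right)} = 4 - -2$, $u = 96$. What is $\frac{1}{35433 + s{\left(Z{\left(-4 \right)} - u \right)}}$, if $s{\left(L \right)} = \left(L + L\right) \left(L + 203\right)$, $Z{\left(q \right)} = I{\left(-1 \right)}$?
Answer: $\frac{1}{15093} \approx 6.6256 \cdot 10^{-5}$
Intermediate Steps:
$I{\left(C \right)} = 6$ ($I{\left(C \right)} = 4 + 2 = 6$)
$Z{\left(q \right)} = 6$
$s{\left(L \right)} = 2 L \left(203 + L\right)$
$\frac{1}{35433 + s{\left(Z{\left(-4 \right)} - u \right)}} = \frac{1}{35433 + 2 \left(6 - 96\right) \left(203 + \left(6 - 96\right)\right)} = \frac{1}{35433 + 2 \left(-90\right) \left(203 - 90\right)} = \frac{1}{35433 + 2 \left(-90\right) 113} = \frac{1}{35433 - 20340} = \frac{1}{15093}$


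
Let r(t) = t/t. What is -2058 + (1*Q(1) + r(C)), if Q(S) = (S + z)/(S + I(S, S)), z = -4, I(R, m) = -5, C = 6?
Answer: -8225/4 ≈ -2056.3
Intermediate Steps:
r(t) = 1
Q(S) = (-4 + S)/(-5 + S) (Q(S) = (S - 4)/(S - 5) = (-4 + S)/(-5 + S))
-2058 + (1*Q(1) + r(C)) = -2058 + (1*((-4 + 1)/(-5 + 1)) + 1) = -2058 + (1*(-3/(-4)) + 1) = -2058 + (1*(-¼*(-3)) + 1) = -2058 + (1*(¾) + 1) = -2058 + (¾ + 1) = -2058 + 7/4 = -8225/4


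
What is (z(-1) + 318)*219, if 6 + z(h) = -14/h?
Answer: 71394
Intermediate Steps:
z(h) = -6 - 14/h
(z(-1) + 318)*219 = ((-6 - 14/(-1)) + 318)*219 = ((-6 - 14*(-1)) + 318)*219 = ((-6 + 14) + 318)*219 = (8 + 318)*219 = 326*219 = 71394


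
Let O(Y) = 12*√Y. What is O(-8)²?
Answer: -1152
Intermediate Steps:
O(-8)² = (12*√(-8))² = (12*(2*I*√2))² = (24*I*√2)² = -1152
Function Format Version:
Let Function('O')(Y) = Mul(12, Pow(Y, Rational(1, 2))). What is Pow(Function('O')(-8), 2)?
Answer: -1152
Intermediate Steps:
Pow(Function('O')(-8), 2) = Pow(Mul(12, Pow(-8, Rational(1, 2))), 2) = Pow(Mul(12, Mul(2, I, Pow(2, Rational(1, 2)))), 2) = Pow(Mul(24, I, Pow(2, Rational(1, 2))), 2) = -1152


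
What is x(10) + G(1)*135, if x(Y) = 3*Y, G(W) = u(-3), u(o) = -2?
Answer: -240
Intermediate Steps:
G(W) = -2
x(10) + G(1)*135 = 3*10 - 2*135 = 30 - 270 = -240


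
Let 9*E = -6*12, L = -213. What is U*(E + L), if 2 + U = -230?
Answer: 51272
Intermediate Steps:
E = -8 (E = (-6*12)/9 = (1/9)*(-72) = -8)
U = -232 (U = -2 - 230 = -232)
U*(E + L) = -232*(-8 - 213) = -232*(-221) = 51272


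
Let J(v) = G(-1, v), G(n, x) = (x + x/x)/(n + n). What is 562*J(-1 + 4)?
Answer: -1124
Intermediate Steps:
G(n, x) = (1 + x)/(2*n) (G(n, x) = (x + 1)/((2*n)) = (1 + x)*(1/(2*n)) = (1 + x)/(2*n))
J(v) = -1/2 - v/2 (J(v) = (1/2)*(1 + v)/(-1) = (1/2)*(-1)*(1 + v) = -1/2 - v/2)
562*J(-1 + 4) = 562*(-1/2 - (-1 + 4)/2) = 562*(-1/2 - 1/2*3) = 562*(-1/2 - 3/2) = 562*(-2) = -1124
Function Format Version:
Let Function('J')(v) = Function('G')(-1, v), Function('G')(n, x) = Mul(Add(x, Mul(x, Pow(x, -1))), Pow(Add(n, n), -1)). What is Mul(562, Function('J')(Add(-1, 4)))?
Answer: -1124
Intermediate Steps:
Function('G')(n, x) = Mul(Rational(1, 2), Pow(n, -1), Add(1, x)) (Function('G')(n, x) = Mul(Add(x, 1), Pow(Mul(2, n), -1)) = Mul(Add(1, x), Mul(Rational(1, 2), Pow(n, -1))) = Mul(Rational(1, 2), Pow(n, -1), Add(1, x)))
Function('J')(v) = Add(Rational(-1, 2), Mul(Rational(-1, 2), v)) (Function('J')(v) = Mul(Rational(1, 2), Pow(-1, -1), Add(1, v)) = Mul(Rational(1, 2), -1, Add(1, v)) = Add(Rational(-1, 2), Mul(Rational(-1, 2), v)))
Mul(562, Function('J')(Add(-1, 4))) = Mul(562, Add(Rational(-1, 2), Mul(Rational(-1, 2), Add(-1, 4)))) = Mul(562, Add(Rational(-1, 2), Mul(Rational(-1, 2), 3))) = Mul(562, Add(Rational(-1, 2), Rational(-3, 2))) = Mul(562, -2) = -1124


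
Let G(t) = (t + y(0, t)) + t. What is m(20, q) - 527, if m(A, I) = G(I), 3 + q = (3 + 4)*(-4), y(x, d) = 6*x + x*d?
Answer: -589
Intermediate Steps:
y(x, d) = 6*x + d*x
q = -31 (q = -3 + (3 + 4)*(-4) = -3 + 7*(-4) = -3 - 28 = -31)
G(t) = 2*t (G(t) = (t + 0*(6 + t)) + t = (t + 0) + t = t + t = 2*t)
m(A, I) = 2*I
m(20, q) - 527 = 2*(-31) - 527 = -62 - 527 = -589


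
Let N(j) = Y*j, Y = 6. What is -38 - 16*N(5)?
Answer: -518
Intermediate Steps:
N(j) = 6*j
-38 - 16*N(5) = -38 - 96*5 = -38 - 16*30 = -38 - 480 = -518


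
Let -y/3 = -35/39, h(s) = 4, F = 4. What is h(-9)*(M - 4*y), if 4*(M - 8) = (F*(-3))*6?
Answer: -1080/13 ≈ -83.077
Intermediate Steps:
y = 35/13 (y = -(-105)/39 = -3*(-35/39) = 35/13 ≈ 2.6923)
M = -10 (M = 8 + ((4*(-3))*6)/4 = 8 + (-12*6)/4 = 8 + (1/4)*(-72) = 8 - 18 = -10)
h(-9)*(M - 4*y) = 4*(-10 - 4*35/13) = 4*(-10 - 140/13) = 4*(-270/13) = -1080/13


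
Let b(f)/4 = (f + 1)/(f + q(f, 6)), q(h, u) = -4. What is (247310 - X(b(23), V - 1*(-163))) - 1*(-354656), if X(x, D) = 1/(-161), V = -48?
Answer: 96916527/161 ≈ 6.0197e+5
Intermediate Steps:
b(f) = 4*(1 + f)/(-4 + f) (b(f) = 4*((f + 1)/(f - 4)) = 4*((1 + f)/(-4 + f)) = 4*(1 + f)/(-4 + f))
X(x, D) = -1/161
(247310 - X(b(23), V - 1*(-163))) - 1*(-354656) = (247310 - 1*(-1/161)) - 1*(-354656) = (247310 + 1/161) + 354656 = 39816911/161 + 354656 = 96916527/161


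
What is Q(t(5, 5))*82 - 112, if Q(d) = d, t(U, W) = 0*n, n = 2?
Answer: -112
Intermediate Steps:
t(U, W) = 0 (t(U, W) = 0*2 = 0)
Q(t(5, 5))*82 - 112 = 0*82 - 112 = 0 - 112 = -112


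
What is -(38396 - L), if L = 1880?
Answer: -36516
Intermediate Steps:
-(38396 - L) = -(38396 - 1*1880) = -(38396 - 1880) = -1*36516 = -36516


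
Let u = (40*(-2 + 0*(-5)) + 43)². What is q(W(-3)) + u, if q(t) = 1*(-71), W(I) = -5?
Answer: 1298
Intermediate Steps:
q(t) = -71
u = 1369 (u = (40*(-2 + 0) + 43)² = (40*(-2) + 43)² = (-80 + 43)² = (-37)² = 1369)
q(W(-3)) + u = -71 + 1369 = 1298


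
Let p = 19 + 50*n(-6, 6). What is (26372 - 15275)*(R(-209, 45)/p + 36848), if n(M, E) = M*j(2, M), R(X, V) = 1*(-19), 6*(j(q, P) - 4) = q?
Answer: 174601333593/427 ≈ 4.0890e+8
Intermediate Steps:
j(q, P) = 4 + q/6
R(X, V) = -19
n(M, E) = 13*M/3 (n(M, E) = M*(4 + (⅙)*2) = M*(4 + ⅓) = M*(13/3) = 13*M/3)
p = -1281 (p = 19 + 50*((13/3)*(-6)) = 19 + 50*(-26) = 19 - 1300 = -1281)
(26372 - 15275)*(R(-209, 45)/p + 36848) = (26372 - 15275)*(-19/(-1281) + 36848) = 11097*(-19*(-1/1281) + 36848) = 11097*(19/1281 + 36848) = 11097*(47202307/1281) = 174601333593/427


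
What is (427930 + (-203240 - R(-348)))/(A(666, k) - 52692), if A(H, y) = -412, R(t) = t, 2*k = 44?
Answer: -112519/26552 ≈ -4.2377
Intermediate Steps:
k = 22 (k = (½)*44 = 22)
(427930 + (-203240 - R(-348)))/(A(666, k) - 52692) = (427930 + (-203240 - 1*(-348)))/(-412 - 52692) = (427930 + (-203240 + 348))/(-53104) = (427930 - 202892)*(-1/53104) = 225038*(-1/53104) = -112519/26552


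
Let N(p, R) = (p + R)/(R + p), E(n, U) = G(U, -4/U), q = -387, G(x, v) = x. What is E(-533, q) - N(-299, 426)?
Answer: -388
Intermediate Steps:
E(n, U) = U
N(p, R) = 1 (N(p, R) = (R + p)/(R + p) = 1)
E(-533, q) - N(-299, 426) = -387 - 1*1 = -387 - 1 = -388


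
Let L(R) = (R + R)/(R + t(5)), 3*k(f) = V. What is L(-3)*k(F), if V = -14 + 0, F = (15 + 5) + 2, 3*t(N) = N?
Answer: -21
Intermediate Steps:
t(N) = N/3
F = 22 (F = 20 + 2 = 22)
V = -14
k(f) = -14/3 (k(f) = (1/3)*(-14) = -14/3)
L(R) = 2*R/(5/3 + R) (L(R) = (R + R)/(R + (1/3)*5) = (2*R)/(R + 5/3) = (2*R)/(5/3 + R) = 2*R/(5/3 + R))
L(-3)*k(F) = (6*(-3)/(5 + 3*(-3)))*(-14/3) = (6*(-3)/(5 - 9))*(-14/3) = (6*(-3)/(-4))*(-14/3) = (6*(-3)*(-1/4))*(-14/3) = (9/2)*(-14/3) = -21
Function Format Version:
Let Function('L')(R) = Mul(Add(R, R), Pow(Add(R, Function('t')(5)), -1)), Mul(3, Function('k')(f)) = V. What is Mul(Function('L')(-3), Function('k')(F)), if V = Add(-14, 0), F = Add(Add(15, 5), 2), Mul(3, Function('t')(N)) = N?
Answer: -21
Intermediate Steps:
Function('t')(N) = Mul(Rational(1, 3), N)
F = 22 (F = Add(20, 2) = 22)
V = -14
Function('k')(f) = Rational(-14, 3) (Function('k')(f) = Mul(Rational(1, 3), -14) = Rational(-14, 3))
Function('L')(R) = Mul(2, R, Pow(Add(Rational(5, 3), R), -1)) (Function('L')(R) = Mul(Add(R, R), Pow(Add(R, Mul(Rational(1, 3), 5)), -1)) = Mul(Mul(2, R), Pow(Add(R, Rational(5, 3)), -1)) = Mul(Mul(2, R), Pow(Add(Rational(5, 3), R), -1)) = Mul(2, R, Pow(Add(Rational(5, 3), R), -1)))
Mul(Function('L')(-3), Function('k')(F)) = Mul(Mul(6, -3, Pow(Add(5, Mul(3, -3)), -1)), Rational(-14, 3)) = Mul(Mul(6, -3, Pow(Add(5, -9), -1)), Rational(-14, 3)) = Mul(Mul(6, -3, Pow(-4, -1)), Rational(-14, 3)) = Mul(Mul(6, -3, Rational(-1, 4)), Rational(-14, 3)) = Mul(Rational(9, 2), Rational(-14, 3)) = -21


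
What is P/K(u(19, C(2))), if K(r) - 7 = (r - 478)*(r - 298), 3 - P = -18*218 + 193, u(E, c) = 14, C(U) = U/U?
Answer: 3734/131783 ≈ 0.028334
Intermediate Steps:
C(U) = 1
P = 3734 (P = 3 - (-18*218 + 193) = 3 - (-3924 + 193) = 3 - 1*(-3731) = 3 + 3731 = 3734)
K(r) = 7 + (-478 + r)*(-298 + r) (K(r) = 7 + (r - 478)*(r - 298) = 7 + (-478 + r)*(-298 + r))
P/K(u(19, C(2))) = 3734/(142451 + 14**2 - 776*14) = 3734/(142451 + 196 - 10864) = 3734/131783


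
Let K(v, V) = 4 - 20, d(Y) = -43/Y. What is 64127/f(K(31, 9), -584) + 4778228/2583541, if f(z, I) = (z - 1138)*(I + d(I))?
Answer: 988562670326672/508349155678041 ≈ 1.9447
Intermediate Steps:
K(v, V) = -16
f(z, I) = (-1138 + z)*(I - 43/I) (f(z, I) = (z - 1138)*(I - 43/I) = (-1138 + z)*(I - 43/I))
64127/f(K(31, 9), -584) + 4778228/2583541 = 64127/(((48934 - 43*(-16) + (-584)²*(-1138 - 16))/(-584))) + 4778228/2583541 = 64127/((-(48934 + 688 + 341056*(-1154))/584)) + 4778228*(1/2583541) = 64127/((-(48934 + 688 - 393578624)/584)) + 4778228/2583541 = 64127/((-1/584*(-393529002))) + 4778228/2583541 = 64127/(196764501/292) + 4778228/2583541 = 64127*(292/196764501) + 4778228/2583541 = 18725084/196764501 + 4778228/2583541 = 988562670326672/508349155678041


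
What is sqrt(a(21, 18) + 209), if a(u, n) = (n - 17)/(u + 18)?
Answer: 2*sqrt(79482)/39 ≈ 14.458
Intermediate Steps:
a(u, n) = (-17 + n)/(18 + u)
sqrt(a(21, 18) + 209) = sqrt((-17 + 18)/(18 + 21) + 209) = sqrt(1/39 + 209) = sqrt(8152/39) = 2*sqrt(79482)/39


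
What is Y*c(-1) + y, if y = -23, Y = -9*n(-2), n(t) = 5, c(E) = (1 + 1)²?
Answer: -203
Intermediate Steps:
c(E) = 4 (c(E) = 2² = 4)
Y = -45 (Y = -9*5 = -45)
Y*c(-1) + y = -45*4 - 23 = -180 - 23 = -203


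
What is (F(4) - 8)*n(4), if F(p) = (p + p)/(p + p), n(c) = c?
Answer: -28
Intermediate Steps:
F(p) = 1 (F(p) = (2*p)/((2*p)) = (2*p)*(1/(2*p)) = 1)
(F(4) - 8)*n(4) = (1 - 8)*4 = -7*4 = -28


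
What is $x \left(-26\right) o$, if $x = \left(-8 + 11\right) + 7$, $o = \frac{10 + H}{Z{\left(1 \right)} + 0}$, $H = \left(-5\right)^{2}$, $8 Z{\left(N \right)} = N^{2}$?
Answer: $-72800$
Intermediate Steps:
$Z{\left(N \right)} = \frac{N^{2}}{8}$
$H = 25$
$o = 280$ ($o = \frac{10 + 25}{\frac{1^{2}}{8} + 0} = \frac{35}{\frac{1}{8} \cdot 1 + 0} = \frac{35}{\frac{1}{8} + 0} = 35 \frac{1}{\frac{1}{8}} = 35 \cdot 8 = 280$)
$x = 10$ ($x = 3 + 7 = 10$)
$x \left(-26\right) o = 10 \left(-26\right) 280 = \left(-260\right) 280 = -72800$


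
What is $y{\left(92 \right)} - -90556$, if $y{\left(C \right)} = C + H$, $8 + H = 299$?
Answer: $90939$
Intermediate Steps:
$H = 291$ ($H = -8 + 299 = 291$)
$y{\left(C \right)} = 291 + C$ ($y{\left(C \right)} = C + 291 = 291 + C$)
$y{\left(92 \right)} - -90556 = \left(291 + 92\right) - -90556 = 383 + 90556 = 90939$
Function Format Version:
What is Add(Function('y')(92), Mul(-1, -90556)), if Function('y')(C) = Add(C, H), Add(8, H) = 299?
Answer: 90939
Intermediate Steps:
H = 291 (H = Add(-8, 299) = 291)
Function('y')(C) = Add(291, C) (Function('y')(C) = Add(C, 291) = Add(291, C))
Add(Function('y')(92), Mul(-1, -90556)) = Add(Add(291, 92), Mul(-1, -90556)) = Add(383, 90556) = 90939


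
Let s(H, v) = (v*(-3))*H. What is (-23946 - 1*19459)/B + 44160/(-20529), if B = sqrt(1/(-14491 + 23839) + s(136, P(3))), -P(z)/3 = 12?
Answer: -14720/6843 - 17362*sqrt(12835124169)/5492137 ≈ -360.30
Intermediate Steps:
P(z) = -36 (P(z) = -3*12 = -36)
s(H, v) = -3*H*v (s(H, v) = (-3*v)*H = -3*H*v)
B = 5*sqrt(12835124169)/4674 (B = sqrt(1/(-14491 + 23839) - 3*136*(-36)) = sqrt(1/9348 + 14688) = sqrt(137303425/9348) = 5*sqrt(12835124169)/4674 ≈ 121.19)
(-23946 - 1*19459)/B + 44160/(-20529) = (-23946 - 1*19459)/((5*sqrt(12835124169)/4674)) + 44160/(-20529) = (-23946 - 19459)*(2*sqrt(12835124169)/27460685) + 44160*(-1/20529) = -17362*sqrt(12835124169)/5492137 - 14720/6843 = -14720/6843 - 17362*sqrt(12835124169)/5492137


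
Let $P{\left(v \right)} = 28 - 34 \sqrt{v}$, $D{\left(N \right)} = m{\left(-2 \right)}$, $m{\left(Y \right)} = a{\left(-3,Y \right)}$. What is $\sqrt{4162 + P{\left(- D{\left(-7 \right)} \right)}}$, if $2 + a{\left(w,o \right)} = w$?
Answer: $\sqrt{4190 - 34 \sqrt{5}} \approx 64.14$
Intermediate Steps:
$a{\left(w,o \right)} = -2 + w$
$m{\left(Y \right)} = -5$ ($m{\left(Y \right)} = -2 - 3 = -5$)
$D{\left(N \right)} = -5$
$P{\left(v \right)} = 28 - 34 \sqrt{v}$
$\sqrt{4162 + P{\left(- D{\left(-7 \right)} \right)}} = \sqrt{4162 + \left(28 - 34 \sqrt{\left(-1\right) \left(-5\right)}\right)} = \sqrt{4162 + \left(28 - 34 \sqrt{5}\right)} = \sqrt{4190 - 34 \sqrt{5}}$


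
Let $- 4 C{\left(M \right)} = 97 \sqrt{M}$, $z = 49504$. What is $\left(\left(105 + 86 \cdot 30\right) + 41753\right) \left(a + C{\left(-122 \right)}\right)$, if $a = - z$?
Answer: $-2199858752 - \frac{2155243 i \sqrt{122}}{2} \approx -2.1999 \cdot 10^{9} - 1.1903 \cdot 10^{7} i$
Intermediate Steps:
$a = -49504$ ($a = \left(-1\right) 49504 = -49504$)
$C{\left(M \right)} = - \frac{97 \sqrt{M}}{4}$
$\left(\left(105 + 86 \cdot 30\right) + 41753\right) \left(a + C{\left(-122 \right)}\right) = \left(\left(105 + 86 \cdot 30\right) + 41753\right) \left(-49504 - \frac{97 \sqrt{-122}}{4}\right) = \left(\left(105 + 2580\right) + 41753\right) \left(-49504 - \frac{97 i \sqrt{122}}{4}\right) = \left(2685 + 41753\right) \left(-49504 - \frac{97 i \sqrt{122}}{4}\right) = 44438 \left(-49504 - \frac{97 i \sqrt{122}}{4}\right) = -2199858752 - \frac{2155243 i \sqrt{122}}{2}$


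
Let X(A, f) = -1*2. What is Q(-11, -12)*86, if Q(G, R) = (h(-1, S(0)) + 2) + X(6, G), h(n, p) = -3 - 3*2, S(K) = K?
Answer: -774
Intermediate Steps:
X(A, f) = -2
h(n, p) = -9 (h(n, p) = -3 - 6 = -9)
Q(G, R) = -9 (Q(G, R) = (-9 + 2) - 2 = -7 - 2 = -9)
Q(-11, -12)*86 = -9*86 = -774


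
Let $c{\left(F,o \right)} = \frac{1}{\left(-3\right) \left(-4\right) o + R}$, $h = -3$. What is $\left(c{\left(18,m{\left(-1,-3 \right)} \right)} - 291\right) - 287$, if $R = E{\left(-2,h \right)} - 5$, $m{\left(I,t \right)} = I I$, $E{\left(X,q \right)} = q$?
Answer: $- \frac{2311}{4} \approx -577.75$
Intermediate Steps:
$m{\left(I,t \right)} = I^{2}$
$R = -8$ ($R = -3 - 5 = -8$)
$c{\left(F,o \right)} = \frac{1}{-8 + 12 o}$ ($c{\left(F,o \right)} = \frac{1}{\left(-3\right) \left(-4\right) o - 8} = \frac{1}{12 o - 8} = \frac{1}{-8 + 12 o}$)
$\left(c{\left(18,m{\left(-1,-3 \right)} \right)} - 291\right) - 287 = \left(\frac{1}{4 \left(-2 + 3 \left(-1\right)^{2}\right)} - 291\right) - 287 = \left(\frac{1}{4 \left(-2 + 3 \cdot 1\right)} - 291\right) - 287 = \left(\frac{1}{4 \left(-2 + 3\right)} - 291\right) - 287 = \left(\frac{1}{4 \cdot 1} - 291\right) - 287 = \left(\frac{1}{4} \cdot 1 - 291\right) - 287 = \left(\frac{1}{4} - 291\right) - 287 = - \frac{1163}{4} - 287 = - \frac{2311}{4}$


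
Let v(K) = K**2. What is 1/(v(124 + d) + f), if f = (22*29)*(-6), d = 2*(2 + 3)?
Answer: 1/14128 ≈ 7.0781e-5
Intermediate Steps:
d = 10 (d = 2*5 = 10)
f = -3828 (f = 638*(-6) = -3828)
1/(v(124 + d) + f) = 1/((124 + 10)**2 - 3828) = 1/(134**2 - 3828) = 1/(17956 - 3828) = 1/14128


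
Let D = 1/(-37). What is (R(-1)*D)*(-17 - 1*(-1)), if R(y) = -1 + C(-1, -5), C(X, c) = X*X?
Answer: 0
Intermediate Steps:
C(X, c) = X²
R(y) = 0 (R(y) = -1 + (-1)² = -1 + 1 = 0)
D = -1/37 ≈ -0.027027
(R(-1)*D)*(-17 - 1*(-1)) = (0*(-1/37))*(-17 - 1*(-1)) = 0*(-17 + 1) = 0*(-16) = 0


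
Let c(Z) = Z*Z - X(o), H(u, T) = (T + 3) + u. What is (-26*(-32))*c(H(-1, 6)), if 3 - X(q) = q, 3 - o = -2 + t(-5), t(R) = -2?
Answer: 56576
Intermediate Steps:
o = 7 (o = 3 - (-2 - 2) = 3 - 1*(-4) = 3 + 4 = 7)
X(q) = 3 - q
H(u, T) = 3 + T + u (H(u, T) = (3 + T) + u = 3 + T + u)
c(Z) = 4 + Z² (c(Z) = Z*Z - (3 - 1*7) = Z² - (3 - 7) = Z² - 1*(-4) = Z² + 4 = 4 + Z²)
(-26*(-32))*c(H(-1, 6)) = (-26*(-32))*(4 + (3 + 6 - 1)²) = 832*(4 + 8²) = 832*(4 + 64) = 832*68 = 56576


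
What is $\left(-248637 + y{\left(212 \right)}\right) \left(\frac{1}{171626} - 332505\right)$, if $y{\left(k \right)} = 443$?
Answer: $\frac{7081781838799513}{85813} \approx 8.2526 \cdot 10^{10}$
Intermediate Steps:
$\left(-248637 + y{\left(212 \right)}\right) \left(\frac{1}{171626} - 332505\right) = \left(-248637 + 443\right) \left(\frac{1}{171626} - 332505\right) = - 248194 \left(\frac{1}{171626} - 332505\right) = \left(-248194\right) \left(- \frac{57066503129}{171626}\right) = \frac{7081781838799513}{85813}$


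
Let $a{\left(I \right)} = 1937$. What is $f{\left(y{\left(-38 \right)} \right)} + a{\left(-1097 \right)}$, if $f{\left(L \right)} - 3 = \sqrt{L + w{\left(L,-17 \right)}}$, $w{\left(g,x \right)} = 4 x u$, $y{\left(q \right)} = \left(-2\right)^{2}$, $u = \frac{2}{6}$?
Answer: $1940 + \frac{2 i \sqrt{42}}{3} \approx 1940.0 + 4.3205 i$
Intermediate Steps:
$u = \frac{1}{3}$ ($u = 2 \cdot \frac{1}{6} = \frac{1}{3} \approx 0.33333$)
$y{\left(q \right)} = 4$
$w{\left(g,x \right)} = \frac{4 x}{3}$ ($w{\left(g,x \right)} = 4 x \frac{1}{3} = \frac{4 x}{3}$)
$f{\left(L \right)} = 3 + \sqrt{- \frac{68}{3} + L}$ ($f{\left(L \right)} = 3 + \sqrt{L + \frac{4}{3} \left(-17\right)} = 3 + \sqrt{L - \frac{68}{3}} = 3 + \sqrt{- \frac{68}{3} + L}$)
$f{\left(y{\left(-38 \right)} \right)} + a{\left(-1097 \right)} = \left(3 + \frac{\sqrt{-204 + 9 \cdot 4}}{3}\right) + 1937 = \left(3 + \frac{\sqrt{-204 + 36}}{3}\right) + 1937 = \left(3 + \frac{\sqrt{-168}}{3}\right) + 1937 = \left(3 + \frac{2 i \sqrt{42}}{3}\right) + 1937 = 1940 + \frac{2 i \sqrt{42}}{3}$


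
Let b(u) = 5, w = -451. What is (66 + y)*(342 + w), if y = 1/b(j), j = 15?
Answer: -36079/5 ≈ -7215.8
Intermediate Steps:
y = ⅕ (y = 1/5 = ⅕ ≈ 0.20000)
(66 + y)*(342 + w) = (66 + ⅕)*(342 - 451) = (331/5)*(-109) = -36079/5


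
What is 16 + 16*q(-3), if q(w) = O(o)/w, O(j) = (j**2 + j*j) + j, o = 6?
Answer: -400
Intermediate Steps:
O(j) = j + 2*j**2 (O(j) = (j**2 + j**2) + j = 2*j**2 + j = j + 2*j**2)
q(w) = 78/w (q(w) = (6*(1 + 2*6))/w = (6*(1 + 12))/w = (6*13)/w = 78/w)
16 + 16*q(-3) = 16 + 16*(78/(-3)) = 16 + 16*(78*(-1/3)) = 16 + 16*(-26) = 16 - 416 = -400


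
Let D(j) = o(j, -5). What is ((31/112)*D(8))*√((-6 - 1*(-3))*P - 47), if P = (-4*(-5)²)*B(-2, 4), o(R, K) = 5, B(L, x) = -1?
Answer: 155*I*√347/112 ≈ 25.78*I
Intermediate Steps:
P = 100 (P = -4*(-5)²*(-1) = -4*25*(-1) = -100*(-1) = 100)
D(j) = 5
((31/112)*D(8))*√((-6 - 1*(-3))*P - 47) = ((31/112)*5)*√((-6 - 1*(-3))*100 - 47) = ((31*(1/112))*5)*√((-6 + 3)*100 - 47) = ((31/112)*5)*√(-3*100 - 47) = 155*√(-300 - 47)/112 = 155*√(-347)/112 = 155*(I*√347)/112 = 155*I*√347/112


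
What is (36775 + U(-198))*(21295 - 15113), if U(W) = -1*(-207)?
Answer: 228622724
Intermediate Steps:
U(W) = 207
(36775 + U(-198))*(21295 - 15113) = (36775 + 207)*(21295 - 15113) = 36982*6182 = 228622724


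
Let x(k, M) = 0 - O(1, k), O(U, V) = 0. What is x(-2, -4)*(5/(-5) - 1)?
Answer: 0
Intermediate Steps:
x(k, M) = 0 (x(k, M) = 0 - 1*0 = 0 + 0 = 0)
x(-2, -4)*(5/(-5) - 1) = 0*(5/(-5) - 1) = 0*(5*(-1/5) - 1) = 0*(-1 - 1) = 0*(-2) = 0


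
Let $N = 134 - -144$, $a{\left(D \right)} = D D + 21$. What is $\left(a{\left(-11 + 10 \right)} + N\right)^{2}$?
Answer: $90000$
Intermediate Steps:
$a{\left(D \right)} = 21 + D^{2}$ ($a{\left(D \right)} = D^{2} + 21 = 21 + D^{2}$)
$N = 278$ ($N = 134 + 144 = 278$)
$\left(a{\left(-11 + 10 \right)} + N\right)^{2} = \left(\left(21 + \left(-11 + 10\right)^{2}\right) + 278\right)^{2} = \left(\left(21 + \left(-1\right)^{2}\right) + 278\right)^{2} = \left(\left(21 + 1\right) + 278\right)^{2} = \left(22 + 278\right)^{2} = 300^{2} = 90000$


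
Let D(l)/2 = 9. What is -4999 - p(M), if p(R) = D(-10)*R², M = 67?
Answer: -85801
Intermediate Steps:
D(l) = 18 (D(l) = 2*9 = 18)
p(R) = 18*R²
-4999 - p(M) = -4999 - 18*67² = -4999 - 18*4489 = -4999 - 1*80802 = -4999 - 80802 = -85801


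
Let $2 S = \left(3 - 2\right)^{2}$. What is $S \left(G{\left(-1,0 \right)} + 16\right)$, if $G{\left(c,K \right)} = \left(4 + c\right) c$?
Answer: $\frac{13}{2} \approx 6.5$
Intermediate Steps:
$G{\left(c,K \right)} = c \left(4 + c\right)$
$S = \frac{1}{2}$ ($S = \frac{\left(3 - 2\right)^{2}}{2} = \frac{1^{2}}{2} = \frac{1}{2} \cdot 1 = \frac{1}{2} \approx 0.5$)
$S \left(G{\left(-1,0 \right)} + 16\right) = \frac{- (4 - 1) + 16}{2} = \frac{\left(-1\right) 3 + 16}{2} = \frac{-3 + 16}{2} = \frac{1}{2} \cdot 13 = \frac{13}{2}$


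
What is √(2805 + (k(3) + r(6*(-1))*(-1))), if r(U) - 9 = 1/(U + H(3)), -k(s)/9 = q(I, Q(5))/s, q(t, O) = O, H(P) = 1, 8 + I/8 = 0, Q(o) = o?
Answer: √69530/5 ≈ 52.737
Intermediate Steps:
I = -64 (I = -64 + 8*0 = -64 + 0 = -64)
k(s) = -45/s
r(U) = 9 + 1/(1 + U) (r(U) = 9 + 1/(U + 1) = 9 + 1/(1 + U))
√(2805 + (k(3) + r(6*(-1))*(-1))) = √(2805 + (-45/3 + ((10 + 9*(6*(-1)))/(1 + 6*(-1)))*(-1))) = √(2805 + (-45*⅓ + ((10 + 9*(-6))/(1 - 6))*(-1))) = √(2805 + (-15 + ((10 - 54)/(-5))*(-1))) = √(2805 + (-15 - ⅕*(-44)*(-1))) = √(2805 + (-15 + (44/5)*(-1))) = √(2805 + (-15 - 44/5)) = √(2805 - 119/5) = √(13906/5) = √69530/5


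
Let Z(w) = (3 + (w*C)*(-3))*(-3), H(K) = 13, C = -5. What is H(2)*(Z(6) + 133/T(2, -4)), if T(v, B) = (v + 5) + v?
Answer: -30914/9 ≈ -3434.9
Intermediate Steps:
T(v, B) = 5 + 2*v (T(v, B) = (5 + v) + v = 5 + 2*v)
Z(w) = -9 - 45*w (Z(w) = (3 + (w*(-5))*(-3))*(-3) = (3 - 5*w*(-3))*(-3) = (3 + 15*w)*(-3) = -9 - 45*w)
H(2)*(Z(6) + 133/T(2, -4)) = 13*((-9 - 45*6) + 133/(5 + 2*2)) = 13*((-9 - 270) + 133/(5 + 4)) = 13*(-279 + 133/9) = 13*(-2378/9) = -30914/9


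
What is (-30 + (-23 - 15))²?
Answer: 4624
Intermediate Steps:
(-30 + (-23 - 15))² = (-30 - 38)² = (-68)² = 4624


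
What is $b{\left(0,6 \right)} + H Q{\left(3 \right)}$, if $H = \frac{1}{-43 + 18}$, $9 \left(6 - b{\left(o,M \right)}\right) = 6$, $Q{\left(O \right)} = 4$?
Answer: $\frac{388}{75} \approx 5.1733$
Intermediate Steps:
$b{\left(o,M \right)} = \frac{16}{3}$ ($b{\left(o,M \right)} = 6 - \frac{2}{3} = \frac{16}{3}$)
$H = - \frac{1}{25}$ ($H = \frac{1}{-25} = - \frac{1}{25} \approx -0.04$)
$b{\left(0,6 \right)} + H Q{\left(3 \right)} = \frac{16}{3} - \frac{4}{25} = \frac{388}{75}$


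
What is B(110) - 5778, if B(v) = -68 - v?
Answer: -5956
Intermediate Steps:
B(110) - 5778 = (-68 - 1*110) - 5778 = (-68 - 110) - 5778 = -178 - 5778 = -5956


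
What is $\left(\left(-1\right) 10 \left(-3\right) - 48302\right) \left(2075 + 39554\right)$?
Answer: $-2009515088$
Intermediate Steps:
$\left(\left(-1\right) 10 \left(-3\right) - 48302\right) \left(2075 + 39554\right) = \left(\left(-10\right) \left(-3\right) - 48302\right) 41629 = \left(30 - 48302\right) 41629 = \left(-48272\right) 41629 = -2009515088$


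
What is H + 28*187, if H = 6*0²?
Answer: 5236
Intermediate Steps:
H = 0 (H = 6*0 = 0)
H + 28*187 = 0 + 28*187 = 0 + 5236 = 5236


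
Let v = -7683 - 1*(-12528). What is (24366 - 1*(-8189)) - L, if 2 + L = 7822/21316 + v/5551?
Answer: 1926082052835/59162558 ≈ 32556.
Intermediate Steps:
v = 4845 (v = -7683 + 12528 = 4845)
L = -44977145/59162558 (L = -2 + (7822/21316 + 4845/5551) = -2 + (7822*(1/21316) + 4845*(1/5551)) = -2 + (3911/10658 + 4845/5551) = -2 + 73347971/59162558 = -44977145/59162558 ≈ -0.76023)
(24366 - 1*(-8189)) - L = (24366 - 1*(-8189)) - 1*(-44977145/59162558) = (24366 + 8189) + 44977145/59162558 = 32555 + 44977145/59162558 = 1926082052835/59162558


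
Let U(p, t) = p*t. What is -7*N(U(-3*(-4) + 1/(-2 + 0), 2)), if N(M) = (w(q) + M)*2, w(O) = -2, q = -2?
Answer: -294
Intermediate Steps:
N(M) = -4 + 2*M (N(M) = (-2 + M)*2 = -4 + 2*M)
-7*N(U(-3*(-4) + 1/(-2 + 0), 2)) = -7*(-4 + 2*((-3*(-4) + 1/(-2 + 0))*2)) = -7*(-4 + 2*((12 + 1/(-2))*2)) = -7*(-4 + 2*((12 - ½)*2)) = -7*(-4 + 2*((23/2)*2)) = -7*(-4 + 2*23) = -7*(-4 + 46) = -7*42 = -294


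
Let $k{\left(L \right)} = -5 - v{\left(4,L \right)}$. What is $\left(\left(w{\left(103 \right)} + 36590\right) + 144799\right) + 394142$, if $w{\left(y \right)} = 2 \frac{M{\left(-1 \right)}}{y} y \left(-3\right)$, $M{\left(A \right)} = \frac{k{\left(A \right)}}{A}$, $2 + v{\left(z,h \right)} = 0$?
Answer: $575513$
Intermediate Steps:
$v{\left(z,h \right)} = -2$ ($v{\left(z,h \right)} = -2 + 0 = -2$)
$k{\left(L \right)} = -3$ ($k{\left(L \right)} = -5 - -2 = -5 + 2 = -3$)
$M{\left(A \right)} = - \frac{3}{A}$
$w{\left(y \right)} = -18$ ($w{\left(y \right)} = 2 \frac{\left(-3\right) \frac{1}{-1}}{y} y \left(-3\right) = 2 \frac{\left(-3\right) \left(-1\right)}{y} \left(- 3 y\right) = 2 \frac{3}{y} \left(- 3 y\right) = \frac{6}{y} \left(- 3 y\right) = -18$)
$\left(\left(w{\left(103 \right)} + 36590\right) + 144799\right) + 394142 = \left(\left(-18 + 36590\right) + 144799\right) + 394142 = \left(36572 + 144799\right) + 394142 = 181371 + 394142 = 575513$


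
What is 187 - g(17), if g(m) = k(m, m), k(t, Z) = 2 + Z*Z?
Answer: -104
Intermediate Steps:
k(t, Z) = 2 + Z²
g(m) = 2 + m²
187 - g(17) = 187 - (2 + 17²) = 187 - (2 + 289) = 187 - 1*291 = 187 - 291 = -104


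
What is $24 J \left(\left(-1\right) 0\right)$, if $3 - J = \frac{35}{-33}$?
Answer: $0$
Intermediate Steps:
$J = \frac{134}{33}$ ($J = 3 - \frac{35}{-33} = 3 - 35 \left(- \frac{1}{33}\right) = 3 - - \frac{35}{33} = 3 + \frac{35}{33} = \frac{134}{33} \approx 4.0606$)
$24 J \left(\left(-1\right) 0\right) = 24 \cdot \frac{134}{33} \left(\left(-1\right) 0\right) = \frac{1072}{11} \cdot 0 = 0$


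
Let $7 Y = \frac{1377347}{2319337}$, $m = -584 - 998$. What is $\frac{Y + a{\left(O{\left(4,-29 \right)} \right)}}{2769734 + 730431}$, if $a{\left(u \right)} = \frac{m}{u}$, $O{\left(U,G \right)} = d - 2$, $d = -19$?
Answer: $\frac{734664635}{34095861200541} \approx 2.1547 \cdot 10^{-5}$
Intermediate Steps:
$m = -1582$
$O{\left(U,G \right)} = -21$ ($O{\left(U,G \right)} = -19 - 2 = -21$)
$a{\left(u \right)} = - \frac{1582}{u}$
$Y = \frac{1377347}{16235359}$ ($Y = \frac{1377347 \cdot \frac{1}{2319337}}{7} = \frac{1}{7} \cdot \frac{1377347}{2319337} = \frac{1377347}{16235359} \approx 0.084836$)
$\frac{Y + a{\left(O{\left(4,-29 \right)} \right)}}{2769734 + 730431} = \frac{\frac{1377347}{16235359} - \frac{1582}{-21}}{2769734 + 730431} = \frac{\frac{1377347}{16235359} - - \frac{226}{3}}{3500165} = \left(\frac{1377347}{16235359} + \frac{226}{3}\right) \frac{1}{3500165} = \frac{3673323175}{48706077} \cdot \frac{1}{3500165} = \frac{734664635}{34095861200541}$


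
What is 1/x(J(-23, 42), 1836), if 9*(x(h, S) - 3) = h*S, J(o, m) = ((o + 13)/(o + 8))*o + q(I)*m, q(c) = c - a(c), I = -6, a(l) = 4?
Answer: -1/88805 ≈ -1.1261e-5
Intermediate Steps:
q(c) = -4 + c (q(c) = c - 1*4 = c - 4 = -4 + c)
J(o, m) = -10*m + o*(13 + o)/(8 + o) (J(o, m) = ((o + 13)/(o + 8))*o + (-4 - 6)*m = ((13 + o)/(8 + o))*o - 10*m = o*(13 + o)/(8 + o) - 10*m = -10*m + o*(13 + o)/(8 + o))
x(h, S) = 3 + S*h/9 (x(h, S) = 3 + (h*S)/9 = 3 + (S*h)/9 = 3 + S*h/9)
1/x(J(-23, 42), 1836) = 1/(3 + (1/9)*1836*(((-23)**2 - 80*42 + 13*(-23) - 10*42*(-23))/(8 - 23))) = 1/(3 + (1/9)*1836*((529 - 3360 - 299 + 9660)/(-15))) = 1/(3 + (1/9)*1836*(-1/15*6530)) = 1/(3 + (1/9)*1836*(-1306/3)) = 1/(3 - 88808) = 1/(-88805) = -1/88805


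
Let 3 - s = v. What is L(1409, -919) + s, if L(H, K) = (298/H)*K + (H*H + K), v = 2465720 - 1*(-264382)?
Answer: -1051017295/1409 ≈ -7.4593e+5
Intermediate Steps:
v = 2730102 (v = 2465720 + 264382 = 2730102)
s = -2730099 (s = 3 - 1*2730102 = 3 - 2730102 = -2730099)
L(H, K) = K + H**2 + 298*K/H (L(H, K) = 298*K/H + (H**2 + K) = 298*K/H + (K + H**2) = K + H**2 + 298*K/H)
L(1409, -919) + s = (-919 + 1409**2 + 298*(-919)/1409) - 2730099 = (-919 + 1985281 + 298*(-919)*(1/1409)) - 2730099 = (-919 + 1985281 - 273862/1409) - 2730099 = 2795692196/1409 - 2730099 = -1051017295/1409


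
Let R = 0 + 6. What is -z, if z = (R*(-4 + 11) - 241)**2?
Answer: -39601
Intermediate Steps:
R = 6
z = 39601 (z = (6*(-4 + 11) - 241)**2 = (6*7 - 241)**2 = (42 - 241)**2 = (-199)**2 = 39601)
-z = -1*39601 = -39601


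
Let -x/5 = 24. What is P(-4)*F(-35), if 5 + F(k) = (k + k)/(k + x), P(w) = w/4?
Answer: 141/31 ≈ 4.5484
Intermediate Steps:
x = -120 (x = -5*24 = -120)
P(w) = w/4 (P(w) = w*(¼) = w/4)
F(k) = -5 + 2*k/(-120 + k) (F(k) = -5 + (k + k)/(k - 120) = -5 + (2*k)/(-120 + k) = -5 + 2*k/(-120 + k))
P(-4)*F(-35) = ((¼)*(-4))*(3*(200 - 1*(-35))/(-120 - 35)) = -3*(200 + 35)/(-155) = -3*(-1)*235/155 = -1*(-141/31) = 141/31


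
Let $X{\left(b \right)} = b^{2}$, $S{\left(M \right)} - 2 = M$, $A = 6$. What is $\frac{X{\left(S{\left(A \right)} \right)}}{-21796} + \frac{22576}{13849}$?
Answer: $\frac{122795040}{75463201} \approx 1.6272$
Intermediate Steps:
$S{\left(M \right)} = 2 + M$
$\frac{X{\left(S{\left(A \right)} \right)}}{-21796} + \frac{22576}{13849} = \frac{\left(2 + 6\right)^{2}}{-21796} + \frac{22576}{13849} = 8^{2} \left(- \frac{1}{21796}\right) + 22576 \cdot \frac{1}{13849} = 64 \left(- \frac{1}{21796}\right) + \frac{22576}{13849} = - \frac{16}{5449} + \frac{22576}{13849} = \frac{122795040}{75463201}$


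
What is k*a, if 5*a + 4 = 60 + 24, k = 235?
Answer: 3760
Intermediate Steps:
a = 16 (a = -⅘ + (60 + 24)/5 = -⅘ + (⅕)*84 = -⅘ + 84/5 = 16)
k*a = 235*16 = 3760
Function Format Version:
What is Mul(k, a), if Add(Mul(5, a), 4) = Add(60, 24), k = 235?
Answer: 3760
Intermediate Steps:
a = 16 (a = Add(Rational(-4, 5), Mul(Rational(1, 5), Add(60, 24))) = Add(Rational(-4, 5), Mul(Rational(1, 5), 84)) = Add(Rational(-4, 5), Rational(84, 5)) = 16)
Mul(k, a) = Mul(235, 16) = 3760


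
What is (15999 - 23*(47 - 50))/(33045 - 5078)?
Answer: 16068/27967 ≈ 0.57453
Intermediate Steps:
(15999 - 23*(47 - 50))/(33045 - 5078) = (15999 - 23*(-3))/27967 = (15999 + 69)*(1/27967) = 16068*(1/27967) = 16068/27967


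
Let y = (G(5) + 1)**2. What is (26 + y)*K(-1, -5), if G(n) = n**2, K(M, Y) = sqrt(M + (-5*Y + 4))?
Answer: 1404*sqrt(7) ≈ 3714.6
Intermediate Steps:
K(M, Y) = sqrt(4 + M - 5*Y) (K(M, Y) = sqrt(M + (4 - 5*Y)) = sqrt(4 + M - 5*Y))
y = 676 (y = (5**2 + 1)**2 = (25 + 1)**2 = 26**2 = 676)
(26 + y)*K(-1, -5) = (26 + 676)*sqrt(4 - 1 - 5*(-5)) = 702*sqrt(4 - 1 + 25) = 702*sqrt(28) = 702*(2*sqrt(7)) = 1404*sqrt(7)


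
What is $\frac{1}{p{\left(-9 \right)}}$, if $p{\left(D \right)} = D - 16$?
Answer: $- \frac{1}{25} \approx -0.04$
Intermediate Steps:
$p{\left(D \right)} = -16 + D$
$\frac{1}{p{\left(-9 \right)}} = \frac{1}{-16 - 9} = \frac{1}{-25} = - \frac{1}{25}$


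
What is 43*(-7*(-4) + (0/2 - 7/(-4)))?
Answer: 5117/4 ≈ 1279.3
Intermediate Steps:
43*(-7*(-4) + (0/2 - 7/(-4))) = 43*(28 + (0*(½) - 7*(-¼))) = 43*(28 + (0 + 7/4)) = 43*(28 + 7/4) = 43*(119/4) = 5117/4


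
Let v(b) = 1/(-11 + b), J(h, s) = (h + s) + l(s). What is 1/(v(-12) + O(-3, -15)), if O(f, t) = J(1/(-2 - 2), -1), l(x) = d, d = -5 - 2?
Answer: -92/763 ≈ -0.12058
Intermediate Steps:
d = -7
l(x) = -7
J(h, s) = -7 + h + s (J(h, s) = (h + s) - 7 = -7 + h + s)
O(f, t) = -33/4 (O(f, t) = -7 + 1/(-2 - 2) - 1 = -7 + 1/(-4) - 1 = -7 - ¼ - 1 = -33/4)
1/(v(-12) + O(-3, -15)) = 1/(1/(-11 - 12) - 33/4) = 1/(1/(-23) - 33/4) = 1/(-1/23 - 33/4) = 1/(-763/92) = -92/763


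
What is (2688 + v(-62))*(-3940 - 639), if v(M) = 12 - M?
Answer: -12647198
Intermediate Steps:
(2688 + v(-62))*(-3940 - 639) = (2688 + (12 - 1*(-62)))*(-3940 - 639) = (2688 + (12 + 62))*(-4579) = (2688 + 74)*(-4579) = 2762*(-4579) = -12647198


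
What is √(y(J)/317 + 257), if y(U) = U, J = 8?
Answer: 3*√2869801/317 ≈ 16.032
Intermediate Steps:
√(y(J)/317 + 257) = √(8/317 + 257) = √(81477/317) = 3*√2869801/317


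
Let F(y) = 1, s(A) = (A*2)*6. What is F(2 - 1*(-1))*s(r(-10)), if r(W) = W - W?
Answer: 0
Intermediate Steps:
r(W) = 0
s(A) = 12*A (s(A) = (2*A)*6 = 12*A)
F(2 - 1*(-1))*s(r(-10)) = 1*(12*0) = 1*0 = 0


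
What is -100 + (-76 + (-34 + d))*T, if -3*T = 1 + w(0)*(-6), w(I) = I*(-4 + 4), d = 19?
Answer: -209/3 ≈ -69.667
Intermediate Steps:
w(I) = 0 (w(I) = I*0 = 0)
T = -1/3 (T = -(1 + 0*(-6))/3 = -(1 + 0)/3 = -1/3*1 = -1/3 ≈ -0.33333)
-100 + (-76 + (-34 + d))*T = -100 + (-76 + (-34 + 19))*(-1/3) = -100 + (-76 - 15)*(-1/3) = -100 - 91*(-1/3) = -100 + 91/3 = -209/3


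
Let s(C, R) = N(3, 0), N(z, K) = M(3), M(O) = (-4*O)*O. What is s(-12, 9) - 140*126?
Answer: -17676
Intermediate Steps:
M(O) = -4*O²
N(z, K) = -36 (N(z, K) = -4*3² = -4*9 = -36)
s(C, R) = -36
s(-12, 9) - 140*126 = -36 - 140*126 = -36 - 17640 = -17676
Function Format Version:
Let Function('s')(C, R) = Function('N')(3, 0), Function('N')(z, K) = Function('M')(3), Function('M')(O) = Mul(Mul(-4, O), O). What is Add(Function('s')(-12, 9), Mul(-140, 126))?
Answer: -17676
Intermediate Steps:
Function('M')(O) = Mul(-4, Pow(O, 2))
Function('N')(z, K) = -36 (Function('N')(z, K) = Mul(-4, Pow(3, 2)) = Mul(-4, 9) = -36)
Function('s')(C, R) = -36
Add(Function('s')(-12, 9), Mul(-140, 126)) = Add(-36, Mul(-140, 126)) = Add(-36, -17640) = -17676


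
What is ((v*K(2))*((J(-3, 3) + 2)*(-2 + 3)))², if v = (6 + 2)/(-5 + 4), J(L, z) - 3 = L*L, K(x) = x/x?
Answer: 12544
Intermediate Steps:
K(x) = 1
J(L, z) = 3 + L² (J(L, z) = 3 + L*L = 3 + L²)
v = -8 (v = 8/(-1) = 8*(-1) = -8)
((v*K(2))*((J(-3, 3) + 2)*(-2 + 3)))² = ((-8*1)*(((3 + (-3)²) + 2)*(-2 + 3)))² = (-8*((3 + 9) + 2))² = (-8*(12 + 2))² = (-112)² = 12544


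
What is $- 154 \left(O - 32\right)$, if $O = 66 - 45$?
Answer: $1694$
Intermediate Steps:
$O = 21$
$- 154 \left(O - 32\right) = - 154 \left(21 - 32\right) = \left(-154\right) \left(-11\right) = 1694$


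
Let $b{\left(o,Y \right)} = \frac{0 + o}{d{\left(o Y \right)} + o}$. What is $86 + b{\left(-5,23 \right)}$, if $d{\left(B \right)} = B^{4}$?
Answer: $\frac{3008290663}{34980124} \approx 86.0$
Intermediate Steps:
$b{\left(o,Y \right)} = \frac{o}{o + Y^{4} o^{4}}$ ($b{\left(o,Y \right)} = \frac{0 + o}{\left(o Y\right)^{4} + o} = \frac{o}{\left(Y o\right)^{4} + o} = \frac{o}{Y^{4} o^{4} + o} = \frac{o}{o + Y^{4} o^{4}}$)
$86 + b{\left(-5,23 \right)} = 86 + \frac{1}{1 + 23^{4} \left(-5\right)^{3}} = 86 + \frac{1}{1 + 279841 \left(-125\right)} = 86 + \frac{1}{1 - 34980125} = 86 + \frac{1}{-34980124} = 86 - \frac{1}{34980124} = \frac{3008290663}{34980124}$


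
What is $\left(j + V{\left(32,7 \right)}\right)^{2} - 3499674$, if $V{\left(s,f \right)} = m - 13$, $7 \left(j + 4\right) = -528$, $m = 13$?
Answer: $- \frac{171174890}{49} \approx -3.4934 \cdot 10^{6}$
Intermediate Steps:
$j = - \frac{556}{7}$ ($j = -4 + \frac{1}{7} \left(-528\right) = -4 - \frac{528}{7} = - \frac{556}{7} \approx -79.429$)
$V{\left(s,f \right)} = 0$ ($V{\left(s,f \right)} = 13 - 13 = 0$)
$\left(j + V{\left(32,7 \right)}\right)^{2} - 3499674 = \left(- \frac{556}{7} + 0\right)^{2} - 3499674 = \left(- \frac{556}{7}\right)^{2} - 3499674 = \frac{309136}{49} - 3499674 = - \frac{171174890}{49}$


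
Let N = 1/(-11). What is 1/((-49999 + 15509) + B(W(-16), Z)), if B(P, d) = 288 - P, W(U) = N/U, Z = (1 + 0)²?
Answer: -176/6019553 ≈ -2.9238e-5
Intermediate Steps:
Z = 1 (Z = 1² = 1)
N = -1/11 ≈ -0.090909
W(U) = -1/(11*U)
1/((-49999 + 15509) + B(W(-16), Z)) = 1/((-49999 + 15509) + (288 - (-1)/(11*(-16)))) = 1/(-34490 + (288 - (-1)*(-1)/(11*16))) = 1/(-34490 + (288 - 1*1/176)) = 1/(-34490 + (288 - 1/176)) = 1/(-34490 + 50687/176) = 1/(-6019553/176) = -176/6019553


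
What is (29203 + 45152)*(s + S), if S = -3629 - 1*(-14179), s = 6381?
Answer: 1258904505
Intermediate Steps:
S = 10550 (S = -3629 + 14179 = 10550)
(29203 + 45152)*(s + S) = (29203 + 45152)*(6381 + 10550) = 74355*16931 = 1258904505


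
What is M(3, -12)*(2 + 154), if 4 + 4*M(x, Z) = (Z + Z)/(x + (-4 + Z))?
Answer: -84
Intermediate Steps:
M(x, Z) = -1 + Z/(2*(-4 + Z + x)) (M(x, Z) = -1 + ((Z + Z)/(x + (-4 + Z)))/4 = -1 + ((2*Z)/(-4 + Z + x))/4 = -1 + (2*Z/(-4 + Z + x))/4 = -1 + Z/(2*(-4 + Z + x)))
M(3, -12)*(2 + 154) = ((4 - 1*3 - ½*(-12))/(-4 - 12 + 3))*(2 + 154) = ((4 - 3 + 6)/(-13))*156 = -1/13*7*156 = -7/13*156 = -84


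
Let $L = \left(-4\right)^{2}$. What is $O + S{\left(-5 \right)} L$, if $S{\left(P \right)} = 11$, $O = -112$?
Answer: $64$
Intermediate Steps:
$L = 16$
$O + S{\left(-5 \right)} L = -112 + 11 \cdot 16 = -112 + 176 = 64$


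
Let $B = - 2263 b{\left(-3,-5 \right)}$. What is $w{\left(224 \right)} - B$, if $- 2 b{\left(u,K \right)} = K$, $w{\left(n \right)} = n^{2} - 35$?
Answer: $\frac{111597}{2} \approx 55799.0$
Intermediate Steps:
$w{\left(n \right)} = -35 + n^{2}$ ($w{\left(n \right)} = n^{2} - 35 = -35 + n^{2}$)
$b{\left(u,K \right)} = - \frac{K}{2}$
$B = - \frac{11315}{2}$ ($B = - 2263 \left(\left(- \frac{1}{2}\right) \left(-5\right)\right) = \left(-2263\right) \frac{5}{2} = - \frac{11315}{2} \approx -5657.5$)
$w{\left(224 \right)} - B = \left(-35 + 224^{2}\right) - - \frac{11315}{2} = \left(-35 + 50176\right) + \frac{11315}{2} = 50141 + \frac{11315}{2} = \frac{111597}{2}$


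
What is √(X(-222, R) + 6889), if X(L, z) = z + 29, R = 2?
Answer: 2*√1730 ≈ 83.187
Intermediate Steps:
X(L, z) = 29 + z
√(X(-222, R) + 6889) = √((29 + 2) + 6889) = √(31 + 6889) = √6920 = 2*√1730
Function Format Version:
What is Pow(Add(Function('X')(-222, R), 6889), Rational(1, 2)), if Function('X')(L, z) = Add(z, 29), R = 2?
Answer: Mul(2, Pow(1730, Rational(1, 2))) ≈ 83.187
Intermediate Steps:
Function('X')(L, z) = Add(29, z)
Pow(Add(Function('X')(-222, R), 6889), Rational(1, 2)) = Pow(Add(Add(29, 2), 6889), Rational(1, 2)) = Pow(Add(31, 6889), Rational(1, 2)) = Pow(6920, Rational(1, 2)) = Mul(2, Pow(1730, Rational(1, 2)))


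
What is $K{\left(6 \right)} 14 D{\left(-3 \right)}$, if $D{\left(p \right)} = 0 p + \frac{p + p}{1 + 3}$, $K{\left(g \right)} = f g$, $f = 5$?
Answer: $-630$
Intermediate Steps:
$K{\left(g \right)} = 5 g$
$D{\left(p \right)} = \frac{p}{2}$ ($D{\left(p \right)} = 0 + \frac{2 p}{4} = 0 + 2 p \frac{1}{4} = 0 + \frac{p}{2} = \frac{p}{2}$)
$K{\left(6 \right)} 14 D{\left(-3 \right)} = 5 \cdot 6 \cdot 14 \cdot \frac{1}{2} \left(-3\right) = 30 \cdot 14 \left(- \frac{3}{2}\right) = 420 \left(- \frac{3}{2}\right) = -630$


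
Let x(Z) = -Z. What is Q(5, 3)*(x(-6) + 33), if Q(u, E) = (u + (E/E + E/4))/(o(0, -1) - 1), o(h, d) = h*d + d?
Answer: -1053/8 ≈ -131.63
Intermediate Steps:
o(h, d) = d + d*h (o(h, d) = d*h + d = d + d*h)
Q(u, E) = -½ - u/2 - E/8 (Q(u, E) = (u + (E/E + E/4))/(-(1 + 0) - 1) = (u + (1 + E*(¼)))/(-1*1 - 1) = (u + (1 + E/4))/(-1 - 1) = (1 + u + E/4)/(-2) = (1 + u + E/4)*(-½) = -½ - u/2 - E/8)
Q(5, 3)*(x(-6) + 33) = (-½ - ½*5 - ⅛*3)*(-1*(-6) + 33) = (-½ - 5/2 - 3/8)*(6 + 33) = -27/8*39 = -1053/8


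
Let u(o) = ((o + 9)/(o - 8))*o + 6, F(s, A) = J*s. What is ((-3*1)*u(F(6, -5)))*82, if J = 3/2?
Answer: -41328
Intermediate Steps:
J = 3/2 (J = 3*(½) = 3/2 ≈ 1.5000)
F(s, A) = 3*s/2
u(o) = 6 + o*(9 + o)/(-8 + o) (u(o) = ((9 + o)/(-8 + o))*o + 6 = o*(9 + o)/(-8 + o) + 6 = 6 + o*(9 + o)/(-8 + o))
((-3*1)*u(F(6, -5)))*82 = ((-3*1)*((-48 + ((3/2)*6)² + 15*((3/2)*6))/(-8 + (3/2)*6)))*82 = -3*(-48 + 9² + 15*9)/(-8 + 9)*82 = -3*(-48 + 81 + 135)/1*82 = -3*168*82 = -504*82 = -41328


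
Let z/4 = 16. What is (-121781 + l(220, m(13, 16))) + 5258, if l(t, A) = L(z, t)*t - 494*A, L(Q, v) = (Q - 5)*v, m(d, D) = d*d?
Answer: 2655591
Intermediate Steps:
z = 64 (z = 4*16 = 64)
m(d, D) = d**2
L(Q, v) = v*(-5 + Q) (L(Q, v) = (-5 + Q)*v = v*(-5 + Q))
l(t, A) = -494*A + 59*t**2 (l(t, A) = (t*(-5 + 64))*t - 494*A = (t*59)*t - 494*A = (59*t)*t - 494*A = 59*t**2 - 494*A = -494*A + 59*t**2)
(-121781 + l(220, m(13, 16))) + 5258 = (-121781 + (-494*13**2 + 59*220**2)) + 5258 = (-121781 + (-494*169 + 59*48400)) + 5258 = (-121781 + (-83486 + 2855600)) + 5258 = (-121781 + 2772114) + 5258 = 2650333 + 5258 = 2655591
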